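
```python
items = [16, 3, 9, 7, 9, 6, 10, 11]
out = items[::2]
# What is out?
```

items has length 8. The slice items[::2] selects indices [0, 2, 4, 6] (0->16, 2->9, 4->9, 6->10), giving [16, 9, 9, 10].

[16, 9, 9, 10]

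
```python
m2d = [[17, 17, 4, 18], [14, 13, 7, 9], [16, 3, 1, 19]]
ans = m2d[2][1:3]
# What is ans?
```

m2d[2] = [16, 3, 1, 19]. m2d[2] has length 4. The slice m2d[2][1:3] selects indices [1, 2] (1->3, 2->1), giving [3, 1].

[3, 1]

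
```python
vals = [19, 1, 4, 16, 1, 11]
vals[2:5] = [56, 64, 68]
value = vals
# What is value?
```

vals starts as [19, 1, 4, 16, 1, 11] (length 6). The slice vals[2:5] covers indices [2, 3, 4] with values [4, 16, 1]. Replacing that slice with [56, 64, 68] (same length) produces [19, 1, 56, 64, 68, 11].

[19, 1, 56, 64, 68, 11]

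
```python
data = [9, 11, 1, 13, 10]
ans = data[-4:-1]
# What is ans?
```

data has length 5. The slice data[-4:-1] selects indices [1, 2, 3] (1->11, 2->1, 3->13), giving [11, 1, 13].

[11, 1, 13]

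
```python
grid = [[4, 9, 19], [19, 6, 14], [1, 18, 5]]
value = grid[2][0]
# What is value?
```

grid[2] = [1, 18, 5]. Taking column 0 of that row yields 1.

1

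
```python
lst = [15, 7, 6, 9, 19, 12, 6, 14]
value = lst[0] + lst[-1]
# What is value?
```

lst has length 8. lst[0] = 15.
lst has length 8. Negative index -1 maps to positive index 8 + (-1) = 7. lst[7] = 14.
Sum: 15 + 14 = 29.

29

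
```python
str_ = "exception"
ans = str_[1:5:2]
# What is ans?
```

str_ has length 9. The slice str_[1:5:2] selects indices [1, 3] (1->'x', 3->'e'), giving 'xe'.

'xe'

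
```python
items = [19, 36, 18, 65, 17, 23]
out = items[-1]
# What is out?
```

items has length 6. Negative index -1 maps to positive index 6 + (-1) = 5. items[5] = 23.

23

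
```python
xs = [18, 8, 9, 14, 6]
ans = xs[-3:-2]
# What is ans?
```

xs has length 5. The slice xs[-3:-2] selects indices [2] (2->9), giving [9].

[9]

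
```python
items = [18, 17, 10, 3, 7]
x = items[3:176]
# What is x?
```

items has length 5. The slice items[3:176] selects indices [3, 4] (3->3, 4->7), giving [3, 7].

[3, 7]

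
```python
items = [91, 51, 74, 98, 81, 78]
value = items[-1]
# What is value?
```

items has length 6. Negative index -1 maps to positive index 6 + (-1) = 5. items[5] = 78.

78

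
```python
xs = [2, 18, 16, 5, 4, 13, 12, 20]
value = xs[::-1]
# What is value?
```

xs has length 8. The slice xs[::-1] selects indices [7, 6, 5, 4, 3, 2, 1, 0] (7->20, 6->12, 5->13, 4->4, 3->5, 2->16, 1->18, 0->2), giving [20, 12, 13, 4, 5, 16, 18, 2].

[20, 12, 13, 4, 5, 16, 18, 2]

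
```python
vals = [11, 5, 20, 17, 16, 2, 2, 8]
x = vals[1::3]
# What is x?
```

vals has length 8. The slice vals[1::3] selects indices [1, 4, 7] (1->5, 4->16, 7->8), giving [5, 16, 8].

[5, 16, 8]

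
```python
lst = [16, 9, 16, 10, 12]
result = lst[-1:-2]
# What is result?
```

lst has length 5. The slice lst[-1:-2] resolves to an empty index range, so the result is [].

[]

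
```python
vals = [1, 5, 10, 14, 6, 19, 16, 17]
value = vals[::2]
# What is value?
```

vals has length 8. The slice vals[::2] selects indices [0, 2, 4, 6] (0->1, 2->10, 4->6, 6->16), giving [1, 10, 6, 16].

[1, 10, 6, 16]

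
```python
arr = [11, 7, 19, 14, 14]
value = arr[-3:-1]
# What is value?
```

arr has length 5. The slice arr[-3:-1] selects indices [2, 3] (2->19, 3->14), giving [19, 14].

[19, 14]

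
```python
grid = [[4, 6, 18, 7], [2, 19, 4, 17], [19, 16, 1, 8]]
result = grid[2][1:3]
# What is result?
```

grid[2] = [19, 16, 1, 8]. grid[2] has length 4. The slice grid[2][1:3] selects indices [1, 2] (1->16, 2->1), giving [16, 1].

[16, 1]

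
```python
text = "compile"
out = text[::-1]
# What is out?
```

text has length 7. The slice text[::-1] selects indices [6, 5, 4, 3, 2, 1, 0] (6->'e', 5->'l', 4->'i', 3->'p', 2->'m', 1->'o', 0->'c'), giving 'elipmoc'.

'elipmoc'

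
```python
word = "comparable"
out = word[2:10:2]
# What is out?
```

word has length 10. The slice word[2:10:2] selects indices [2, 4, 6, 8] (2->'m', 4->'a', 6->'a', 8->'l'), giving 'maal'.

'maal'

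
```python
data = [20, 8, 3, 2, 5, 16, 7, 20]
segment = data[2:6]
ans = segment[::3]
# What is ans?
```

data has length 8. The slice data[2:6] selects indices [2, 3, 4, 5] (2->3, 3->2, 4->5, 5->16), giving [3, 2, 5, 16]. So segment = [3, 2, 5, 16]. segment has length 4. The slice segment[::3] selects indices [0, 3] (0->3, 3->16), giving [3, 16].

[3, 16]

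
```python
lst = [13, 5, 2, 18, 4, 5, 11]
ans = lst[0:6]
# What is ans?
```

lst has length 7. The slice lst[0:6] selects indices [0, 1, 2, 3, 4, 5] (0->13, 1->5, 2->2, 3->18, 4->4, 5->5), giving [13, 5, 2, 18, 4, 5].

[13, 5, 2, 18, 4, 5]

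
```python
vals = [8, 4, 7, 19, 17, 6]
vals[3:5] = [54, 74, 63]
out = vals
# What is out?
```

vals starts as [8, 4, 7, 19, 17, 6] (length 6). The slice vals[3:5] covers indices [3, 4] with values [19, 17]. Replacing that slice with [54, 74, 63] (different length) produces [8, 4, 7, 54, 74, 63, 6].

[8, 4, 7, 54, 74, 63, 6]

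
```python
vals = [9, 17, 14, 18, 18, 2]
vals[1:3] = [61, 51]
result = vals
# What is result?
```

vals starts as [9, 17, 14, 18, 18, 2] (length 6). The slice vals[1:3] covers indices [1, 2] with values [17, 14]. Replacing that slice with [61, 51] (same length) produces [9, 61, 51, 18, 18, 2].

[9, 61, 51, 18, 18, 2]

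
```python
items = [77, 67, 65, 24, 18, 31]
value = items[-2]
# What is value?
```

items has length 6. Negative index -2 maps to positive index 6 + (-2) = 4. items[4] = 18.

18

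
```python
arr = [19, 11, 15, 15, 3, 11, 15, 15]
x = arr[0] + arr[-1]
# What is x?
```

arr has length 8. arr[0] = 19.
arr has length 8. Negative index -1 maps to positive index 8 + (-1) = 7. arr[7] = 15.
Sum: 19 + 15 = 34.

34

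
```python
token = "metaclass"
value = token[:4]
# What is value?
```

token has length 9. The slice token[:4] selects indices [0, 1, 2, 3] (0->'m', 1->'e', 2->'t', 3->'a'), giving 'meta'.

'meta'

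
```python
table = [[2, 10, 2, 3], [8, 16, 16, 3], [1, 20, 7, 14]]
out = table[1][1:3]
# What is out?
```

table[1] = [8, 16, 16, 3]. table[1] has length 4. The slice table[1][1:3] selects indices [1, 2] (1->16, 2->16), giving [16, 16].

[16, 16]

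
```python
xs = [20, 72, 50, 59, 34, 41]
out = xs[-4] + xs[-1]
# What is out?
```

xs has length 6. Negative index -4 maps to positive index 6 + (-4) = 2. xs[2] = 50.
xs has length 6. Negative index -1 maps to positive index 6 + (-1) = 5. xs[5] = 41.
Sum: 50 + 41 = 91.

91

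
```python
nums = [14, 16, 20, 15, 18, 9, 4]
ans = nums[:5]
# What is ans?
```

nums has length 7. The slice nums[:5] selects indices [0, 1, 2, 3, 4] (0->14, 1->16, 2->20, 3->15, 4->18), giving [14, 16, 20, 15, 18].

[14, 16, 20, 15, 18]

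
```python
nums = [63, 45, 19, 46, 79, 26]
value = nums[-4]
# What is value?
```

nums has length 6. Negative index -4 maps to positive index 6 + (-4) = 2. nums[2] = 19.

19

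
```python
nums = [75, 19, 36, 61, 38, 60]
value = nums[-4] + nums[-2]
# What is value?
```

nums has length 6. Negative index -4 maps to positive index 6 + (-4) = 2. nums[2] = 36.
nums has length 6. Negative index -2 maps to positive index 6 + (-2) = 4. nums[4] = 38.
Sum: 36 + 38 = 74.

74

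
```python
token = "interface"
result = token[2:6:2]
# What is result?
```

token has length 9. The slice token[2:6:2] selects indices [2, 4] (2->'t', 4->'r'), giving 'tr'.

'tr'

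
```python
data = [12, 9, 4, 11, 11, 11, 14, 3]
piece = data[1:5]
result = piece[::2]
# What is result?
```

data has length 8. The slice data[1:5] selects indices [1, 2, 3, 4] (1->9, 2->4, 3->11, 4->11), giving [9, 4, 11, 11]. So piece = [9, 4, 11, 11]. piece has length 4. The slice piece[::2] selects indices [0, 2] (0->9, 2->11), giving [9, 11].

[9, 11]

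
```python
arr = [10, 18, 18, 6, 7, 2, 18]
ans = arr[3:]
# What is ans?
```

arr has length 7. The slice arr[3:] selects indices [3, 4, 5, 6] (3->6, 4->7, 5->2, 6->18), giving [6, 7, 2, 18].

[6, 7, 2, 18]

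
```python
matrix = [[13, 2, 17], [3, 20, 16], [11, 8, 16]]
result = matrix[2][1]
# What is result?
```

matrix[2] = [11, 8, 16]. Taking column 1 of that row yields 8.

8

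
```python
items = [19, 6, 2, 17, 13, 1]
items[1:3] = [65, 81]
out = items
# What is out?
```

items starts as [19, 6, 2, 17, 13, 1] (length 6). The slice items[1:3] covers indices [1, 2] with values [6, 2]. Replacing that slice with [65, 81] (same length) produces [19, 65, 81, 17, 13, 1].

[19, 65, 81, 17, 13, 1]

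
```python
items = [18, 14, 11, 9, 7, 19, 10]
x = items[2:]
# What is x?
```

items has length 7. The slice items[2:] selects indices [2, 3, 4, 5, 6] (2->11, 3->9, 4->7, 5->19, 6->10), giving [11, 9, 7, 19, 10].

[11, 9, 7, 19, 10]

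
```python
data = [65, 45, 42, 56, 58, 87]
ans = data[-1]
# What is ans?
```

data has length 6. Negative index -1 maps to positive index 6 + (-1) = 5. data[5] = 87.

87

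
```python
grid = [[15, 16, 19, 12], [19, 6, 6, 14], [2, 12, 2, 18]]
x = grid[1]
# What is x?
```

grid has 3 rows. Row 1 is [19, 6, 6, 14].

[19, 6, 6, 14]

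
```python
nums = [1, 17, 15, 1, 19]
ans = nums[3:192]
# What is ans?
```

nums has length 5. The slice nums[3:192] selects indices [3, 4] (3->1, 4->19), giving [1, 19].

[1, 19]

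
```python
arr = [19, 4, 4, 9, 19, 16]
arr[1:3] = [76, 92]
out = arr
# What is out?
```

arr starts as [19, 4, 4, 9, 19, 16] (length 6). The slice arr[1:3] covers indices [1, 2] with values [4, 4]. Replacing that slice with [76, 92] (same length) produces [19, 76, 92, 9, 19, 16].

[19, 76, 92, 9, 19, 16]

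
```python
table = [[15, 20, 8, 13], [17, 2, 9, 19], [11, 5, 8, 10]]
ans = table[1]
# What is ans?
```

table has 3 rows. Row 1 is [17, 2, 9, 19].

[17, 2, 9, 19]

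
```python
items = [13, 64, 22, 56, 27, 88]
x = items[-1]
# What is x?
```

items has length 6. Negative index -1 maps to positive index 6 + (-1) = 5. items[5] = 88.

88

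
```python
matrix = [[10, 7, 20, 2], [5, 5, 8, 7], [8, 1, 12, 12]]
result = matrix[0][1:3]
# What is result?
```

matrix[0] = [10, 7, 20, 2]. matrix[0] has length 4. The slice matrix[0][1:3] selects indices [1, 2] (1->7, 2->20), giving [7, 20].

[7, 20]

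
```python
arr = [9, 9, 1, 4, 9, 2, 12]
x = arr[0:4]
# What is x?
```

arr has length 7. The slice arr[0:4] selects indices [0, 1, 2, 3] (0->9, 1->9, 2->1, 3->4), giving [9, 9, 1, 4].

[9, 9, 1, 4]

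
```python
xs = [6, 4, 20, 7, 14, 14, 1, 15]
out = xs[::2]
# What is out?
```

xs has length 8. The slice xs[::2] selects indices [0, 2, 4, 6] (0->6, 2->20, 4->14, 6->1), giving [6, 20, 14, 1].

[6, 20, 14, 1]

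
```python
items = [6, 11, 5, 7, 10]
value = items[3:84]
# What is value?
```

items has length 5. The slice items[3:84] selects indices [3, 4] (3->7, 4->10), giving [7, 10].

[7, 10]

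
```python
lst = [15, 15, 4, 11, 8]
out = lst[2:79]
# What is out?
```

lst has length 5. The slice lst[2:79] selects indices [2, 3, 4] (2->4, 3->11, 4->8), giving [4, 11, 8].

[4, 11, 8]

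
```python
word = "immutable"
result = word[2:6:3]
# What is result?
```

word has length 9. The slice word[2:6:3] selects indices [2, 5] (2->'m', 5->'a'), giving 'ma'.

'ma'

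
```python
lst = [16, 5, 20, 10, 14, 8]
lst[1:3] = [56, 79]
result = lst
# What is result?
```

lst starts as [16, 5, 20, 10, 14, 8] (length 6). The slice lst[1:3] covers indices [1, 2] with values [5, 20]. Replacing that slice with [56, 79] (same length) produces [16, 56, 79, 10, 14, 8].

[16, 56, 79, 10, 14, 8]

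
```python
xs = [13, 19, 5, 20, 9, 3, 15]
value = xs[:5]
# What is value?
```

xs has length 7. The slice xs[:5] selects indices [0, 1, 2, 3, 4] (0->13, 1->19, 2->5, 3->20, 4->9), giving [13, 19, 5, 20, 9].

[13, 19, 5, 20, 9]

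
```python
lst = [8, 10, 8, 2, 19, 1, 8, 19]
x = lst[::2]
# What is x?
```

lst has length 8. The slice lst[::2] selects indices [0, 2, 4, 6] (0->8, 2->8, 4->19, 6->8), giving [8, 8, 19, 8].

[8, 8, 19, 8]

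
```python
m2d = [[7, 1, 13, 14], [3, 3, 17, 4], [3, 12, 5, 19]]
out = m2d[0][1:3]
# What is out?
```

m2d[0] = [7, 1, 13, 14]. m2d[0] has length 4. The slice m2d[0][1:3] selects indices [1, 2] (1->1, 2->13), giving [1, 13].

[1, 13]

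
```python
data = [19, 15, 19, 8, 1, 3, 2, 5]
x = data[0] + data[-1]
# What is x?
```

data has length 8. data[0] = 19.
data has length 8. Negative index -1 maps to positive index 8 + (-1) = 7. data[7] = 5.
Sum: 19 + 5 = 24.

24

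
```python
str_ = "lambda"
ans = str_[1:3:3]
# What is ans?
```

str_ has length 6. The slice str_[1:3:3] selects indices [1] (1->'a'), giving 'a'.

'a'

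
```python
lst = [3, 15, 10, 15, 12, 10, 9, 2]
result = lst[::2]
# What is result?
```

lst has length 8. The slice lst[::2] selects indices [0, 2, 4, 6] (0->3, 2->10, 4->12, 6->9), giving [3, 10, 12, 9].

[3, 10, 12, 9]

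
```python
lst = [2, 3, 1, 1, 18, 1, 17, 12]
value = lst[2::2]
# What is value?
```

lst has length 8. The slice lst[2::2] selects indices [2, 4, 6] (2->1, 4->18, 6->17), giving [1, 18, 17].

[1, 18, 17]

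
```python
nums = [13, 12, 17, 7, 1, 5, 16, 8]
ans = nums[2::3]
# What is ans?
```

nums has length 8. The slice nums[2::3] selects indices [2, 5] (2->17, 5->5), giving [17, 5].

[17, 5]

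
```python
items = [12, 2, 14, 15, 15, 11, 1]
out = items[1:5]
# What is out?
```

items has length 7. The slice items[1:5] selects indices [1, 2, 3, 4] (1->2, 2->14, 3->15, 4->15), giving [2, 14, 15, 15].

[2, 14, 15, 15]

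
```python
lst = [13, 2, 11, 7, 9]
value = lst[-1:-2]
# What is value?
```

lst has length 5. The slice lst[-1:-2] resolves to an empty index range, so the result is [].

[]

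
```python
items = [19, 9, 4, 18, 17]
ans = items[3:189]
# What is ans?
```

items has length 5. The slice items[3:189] selects indices [3, 4] (3->18, 4->17), giving [18, 17].

[18, 17]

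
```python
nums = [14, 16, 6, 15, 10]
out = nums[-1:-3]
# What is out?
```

nums has length 5. The slice nums[-1:-3] resolves to an empty index range, so the result is [].

[]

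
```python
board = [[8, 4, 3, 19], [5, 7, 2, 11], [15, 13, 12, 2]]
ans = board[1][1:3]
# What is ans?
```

board[1] = [5, 7, 2, 11]. board[1] has length 4. The slice board[1][1:3] selects indices [1, 2] (1->7, 2->2), giving [7, 2].

[7, 2]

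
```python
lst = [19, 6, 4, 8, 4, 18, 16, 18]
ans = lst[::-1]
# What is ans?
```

lst has length 8. The slice lst[::-1] selects indices [7, 6, 5, 4, 3, 2, 1, 0] (7->18, 6->16, 5->18, 4->4, 3->8, 2->4, 1->6, 0->19), giving [18, 16, 18, 4, 8, 4, 6, 19].

[18, 16, 18, 4, 8, 4, 6, 19]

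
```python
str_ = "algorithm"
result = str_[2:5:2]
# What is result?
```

str_ has length 9. The slice str_[2:5:2] selects indices [2, 4] (2->'g', 4->'r'), giving 'gr'.

'gr'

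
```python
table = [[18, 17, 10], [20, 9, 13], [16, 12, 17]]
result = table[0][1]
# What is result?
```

table[0] = [18, 17, 10]. Taking column 1 of that row yields 17.

17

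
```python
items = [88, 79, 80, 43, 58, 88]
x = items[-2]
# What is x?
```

items has length 6. Negative index -2 maps to positive index 6 + (-2) = 4. items[4] = 58.

58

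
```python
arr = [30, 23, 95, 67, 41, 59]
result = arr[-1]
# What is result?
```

arr has length 6. Negative index -1 maps to positive index 6 + (-1) = 5. arr[5] = 59.

59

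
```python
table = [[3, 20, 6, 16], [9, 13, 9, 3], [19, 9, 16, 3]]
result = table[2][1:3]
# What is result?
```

table[2] = [19, 9, 16, 3]. table[2] has length 4. The slice table[2][1:3] selects indices [1, 2] (1->9, 2->16), giving [9, 16].

[9, 16]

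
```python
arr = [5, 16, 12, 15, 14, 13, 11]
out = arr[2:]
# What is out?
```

arr has length 7. The slice arr[2:] selects indices [2, 3, 4, 5, 6] (2->12, 3->15, 4->14, 5->13, 6->11), giving [12, 15, 14, 13, 11].

[12, 15, 14, 13, 11]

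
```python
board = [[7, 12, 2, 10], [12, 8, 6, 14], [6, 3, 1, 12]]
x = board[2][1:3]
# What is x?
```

board[2] = [6, 3, 1, 12]. board[2] has length 4. The slice board[2][1:3] selects indices [1, 2] (1->3, 2->1), giving [3, 1].

[3, 1]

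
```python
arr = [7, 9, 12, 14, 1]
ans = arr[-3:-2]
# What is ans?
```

arr has length 5. The slice arr[-3:-2] selects indices [2] (2->12), giving [12].

[12]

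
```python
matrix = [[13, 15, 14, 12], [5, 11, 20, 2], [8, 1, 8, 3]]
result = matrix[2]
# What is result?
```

matrix has 3 rows. Row 2 is [8, 1, 8, 3].

[8, 1, 8, 3]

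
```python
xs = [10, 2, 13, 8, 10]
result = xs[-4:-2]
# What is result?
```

xs has length 5. The slice xs[-4:-2] selects indices [1, 2] (1->2, 2->13), giving [2, 13].

[2, 13]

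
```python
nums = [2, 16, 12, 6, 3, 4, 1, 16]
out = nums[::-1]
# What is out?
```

nums has length 8. The slice nums[::-1] selects indices [7, 6, 5, 4, 3, 2, 1, 0] (7->16, 6->1, 5->4, 4->3, 3->6, 2->12, 1->16, 0->2), giving [16, 1, 4, 3, 6, 12, 16, 2].

[16, 1, 4, 3, 6, 12, 16, 2]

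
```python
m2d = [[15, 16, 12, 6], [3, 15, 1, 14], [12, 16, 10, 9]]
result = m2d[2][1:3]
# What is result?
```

m2d[2] = [12, 16, 10, 9]. m2d[2] has length 4. The slice m2d[2][1:3] selects indices [1, 2] (1->16, 2->10), giving [16, 10].

[16, 10]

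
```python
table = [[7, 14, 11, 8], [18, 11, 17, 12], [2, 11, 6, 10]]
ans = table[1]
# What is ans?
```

table has 3 rows. Row 1 is [18, 11, 17, 12].

[18, 11, 17, 12]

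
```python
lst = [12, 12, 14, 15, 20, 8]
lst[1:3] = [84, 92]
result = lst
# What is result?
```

lst starts as [12, 12, 14, 15, 20, 8] (length 6). The slice lst[1:3] covers indices [1, 2] with values [12, 14]. Replacing that slice with [84, 92] (same length) produces [12, 84, 92, 15, 20, 8].

[12, 84, 92, 15, 20, 8]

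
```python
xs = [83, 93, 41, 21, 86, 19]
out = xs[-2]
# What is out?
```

xs has length 6. Negative index -2 maps to positive index 6 + (-2) = 4. xs[4] = 86.

86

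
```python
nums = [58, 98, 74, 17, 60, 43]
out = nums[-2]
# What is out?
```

nums has length 6. Negative index -2 maps to positive index 6 + (-2) = 4. nums[4] = 60.

60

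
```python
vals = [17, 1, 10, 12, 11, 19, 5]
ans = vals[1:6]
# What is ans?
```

vals has length 7. The slice vals[1:6] selects indices [1, 2, 3, 4, 5] (1->1, 2->10, 3->12, 4->11, 5->19), giving [1, 10, 12, 11, 19].

[1, 10, 12, 11, 19]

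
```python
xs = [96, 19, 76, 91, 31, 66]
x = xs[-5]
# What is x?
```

xs has length 6. Negative index -5 maps to positive index 6 + (-5) = 1. xs[1] = 19.

19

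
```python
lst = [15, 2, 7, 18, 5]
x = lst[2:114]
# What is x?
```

lst has length 5. The slice lst[2:114] selects indices [2, 3, 4] (2->7, 3->18, 4->5), giving [7, 18, 5].

[7, 18, 5]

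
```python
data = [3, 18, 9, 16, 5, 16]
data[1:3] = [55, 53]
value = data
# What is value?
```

data starts as [3, 18, 9, 16, 5, 16] (length 6). The slice data[1:3] covers indices [1, 2] with values [18, 9]. Replacing that slice with [55, 53] (same length) produces [3, 55, 53, 16, 5, 16].

[3, 55, 53, 16, 5, 16]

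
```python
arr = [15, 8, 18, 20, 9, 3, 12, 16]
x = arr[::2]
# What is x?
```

arr has length 8. The slice arr[::2] selects indices [0, 2, 4, 6] (0->15, 2->18, 4->9, 6->12), giving [15, 18, 9, 12].

[15, 18, 9, 12]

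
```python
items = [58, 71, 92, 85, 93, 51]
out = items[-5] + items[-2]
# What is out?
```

items has length 6. Negative index -5 maps to positive index 6 + (-5) = 1. items[1] = 71.
items has length 6. Negative index -2 maps to positive index 6 + (-2) = 4. items[4] = 93.
Sum: 71 + 93 = 164.

164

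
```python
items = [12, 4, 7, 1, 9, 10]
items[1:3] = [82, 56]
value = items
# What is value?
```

items starts as [12, 4, 7, 1, 9, 10] (length 6). The slice items[1:3] covers indices [1, 2] with values [4, 7]. Replacing that slice with [82, 56] (same length) produces [12, 82, 56, 1, 9, 10].

[12, 82, 56, 1, 9, 10]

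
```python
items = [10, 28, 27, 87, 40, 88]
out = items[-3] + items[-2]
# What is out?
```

items has length 6. Negative index -3 maps to positive index 6 + (-3) = 3. items[3] = 87.
items has length 6. Negative index -2 maps to positive index 6 + (-2) = 4. items[4] = 40.
Sum: 87 + 40 = 127.

127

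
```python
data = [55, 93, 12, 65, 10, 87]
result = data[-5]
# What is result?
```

data has length 6. Negative index -5 maps to positive index 6 + (-5) = 1. data[1] = 93.

93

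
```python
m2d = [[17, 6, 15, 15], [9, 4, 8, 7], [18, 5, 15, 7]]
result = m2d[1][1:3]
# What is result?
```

m2d[1] = [9, 4, 8, 7]. m2d[1] has length 4. The slice m2d[1][1:3] selects indices [1, 2] (1->4, 2->8), giving [4, 8].

[4, 8]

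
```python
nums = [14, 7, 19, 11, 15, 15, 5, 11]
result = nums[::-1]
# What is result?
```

nums has length 8. The slice nums[::-1] selects indices [7, 6, 5, 4, 3, 2, 1, 0] (7->11, 6->5, 5->15, 4->15, 3->11, 2->19, 1->7, 0->14), giving [11, 5, 15, 15, 11, 19, 7, 14].

[11, 5, 15, 15, 11, 19, 7, 14]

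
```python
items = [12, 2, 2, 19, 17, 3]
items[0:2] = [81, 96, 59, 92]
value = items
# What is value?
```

items starts as [12, 2, 2, 19, 17, 3] (length 6). The slice items[0:2] covers indices [0, 1] with values [12, 2]. Replacing that slice with [81, 96, 59, 92] (different length) produces [81, 96, 59, 92, 2, 19, 17, 3].

[81, 96, 59, 92, 2, 19, 17, 3]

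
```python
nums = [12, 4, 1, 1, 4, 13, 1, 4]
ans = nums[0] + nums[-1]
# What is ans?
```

nums has length 8. nums[0] = 12.
nums has length 8. Negative index -1 maps to positive index 8 + (-1) = 7. nums[7] = 4.
Sum: 12 + 4 = 16.

16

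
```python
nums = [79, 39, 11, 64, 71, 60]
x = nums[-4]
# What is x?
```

nums has length 6. Negative index -4 maps to positive index 6 + (-4) = 2. nums[2] = 11.

11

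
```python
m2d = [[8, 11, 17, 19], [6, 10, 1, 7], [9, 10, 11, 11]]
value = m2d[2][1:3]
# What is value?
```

m2d[2] = [9, 10, 11, 11]. m2d[2] has length 4. The slice m2d[2][1:3] selects indices [1, 2] (1->10, 2->11), giving [10, 11].

[10, 11]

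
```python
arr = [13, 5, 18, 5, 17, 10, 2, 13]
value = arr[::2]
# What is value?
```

arr has length 8. The slice arr[::2] selects indices [0, 2, 4, 6] (0->13, 2->18, 4->17, 6->2), giving [13, 18, 17, 2].

[13, 18, 17, 2]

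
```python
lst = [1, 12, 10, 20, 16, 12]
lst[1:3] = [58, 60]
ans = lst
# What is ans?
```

lst starts as [1, 12, 10, 20, 16, 12] (length 6). The slice lst[1:3] covers indices [1, 2] with values [12, 10]. Replacing that slice with [58, 60] (same length) produces [1, 58, 60, 20, 16, 12].

[1, 58, 60, 20, 16, 12]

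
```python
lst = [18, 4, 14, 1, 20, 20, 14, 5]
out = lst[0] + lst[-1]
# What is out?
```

lst has length 8. lst[0] = 18.
lst has length 8. Negative index -1 maps to positive index 8 + (-1) = 7. lst[7] = 5.
Sum: 18 + 5 = 23.

23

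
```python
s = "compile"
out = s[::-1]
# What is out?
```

s has length 7. The slice s[::-1] selects indices [6, 5, 4, 3, 2, 1, 0] (6->'e', 5->'l', 4->'i', 3->'p', 2->'m', 1->'o', 0->'c'), giving 'elipmoc'.

'elipmoc'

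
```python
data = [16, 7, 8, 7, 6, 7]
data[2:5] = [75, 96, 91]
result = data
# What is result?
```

data starts as [16, 7, 8, 7, 6, 7] (length 6). The slice data[2:5] covers indices [2, 3, 4] with values [8, 7, 6]. Replacing that slice with [75, 96, 91] (same length) produces [16, 7, 75, 96, 91, 7].

[16, 7, 75, 96, 91, 7]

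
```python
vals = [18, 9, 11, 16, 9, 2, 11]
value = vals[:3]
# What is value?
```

vals has length 7. The slice vals[:3] selects indices [0, 1, 2] (0->18, 1->9, 2->11), giving [18, 9, 11].

[18, 9, 11]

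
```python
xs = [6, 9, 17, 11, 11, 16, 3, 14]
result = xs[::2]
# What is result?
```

xs has length 8. The slice xs[::2] selects indices [0, 2, 4, 6] (0->6, 2->17, 4->11, 6->3), giving [6, 17, 11, 3].

[6, 17, 11, 3]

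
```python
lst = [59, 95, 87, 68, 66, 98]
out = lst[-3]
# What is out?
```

lst has length 6. Negative index -3 maps to positive index 6 + (-3) = 3. lst[3] = 68.

68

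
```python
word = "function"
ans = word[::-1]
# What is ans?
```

word has length 8. The slice word[::-1] selects indices [7, 6, 5, 4, 3, 2, 1, 0] (7->'n', 6->'o', 5->'i', 4->'t', 3->'c', 2->'n', 1->'u', 0->'f'), giving 'noitcnuf'.

'noitcnuf'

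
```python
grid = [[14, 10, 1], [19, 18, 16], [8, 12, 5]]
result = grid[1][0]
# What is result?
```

grid[1] = [19, 18, 16]. Taking column 0 of that row yields 19.

19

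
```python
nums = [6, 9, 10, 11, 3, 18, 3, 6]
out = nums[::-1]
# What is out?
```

nums has length 8. The slice nums[::-1] selects indices [7, 6, 5, 4, 3, 2, 1, 0] (7->6, 6->3, 5->18, 4->3, 3->11, 2->10, 1->9, 0->6), giving [6, 3, 18, 3, 11, 10, 9, 6].

[6, 3, 18, 3, 11, 10, 9, 6]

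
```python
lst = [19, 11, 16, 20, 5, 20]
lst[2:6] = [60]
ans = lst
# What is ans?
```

lst starts as [19, 11, 16, 20, 5, 20] (length 6). The slice lst[2:6] covers indices [2, 3, 4, 5] with values [16, 20, 5, 20]. Replacing that slice with [60] (different length) produces [19, 11, 60].

[19, 11, 60]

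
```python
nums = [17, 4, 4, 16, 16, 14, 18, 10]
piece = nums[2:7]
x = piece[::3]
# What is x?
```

nums has length 8. The slice nums[2:7] selects indices [2, 3, 4, 5, 6] (2->4, 3->16, 4->16, 5->14, 6->18), giving [4, 16, 16, 14, 18]. So piece = [4, 16, 16, 14, 18]. piece has length 5. The slice piece[::3] selects indices [0, 3] (0->4, 3->14), giving [4, 14].

[4, 14]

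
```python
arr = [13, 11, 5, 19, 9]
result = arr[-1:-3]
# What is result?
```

arr has length 5. The slice arr[-1:-3] resolves to an empty index range, so the result is [].

[]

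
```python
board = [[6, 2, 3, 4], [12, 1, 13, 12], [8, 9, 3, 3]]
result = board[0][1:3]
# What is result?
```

board[0] = [6, 2, 3, 4]. board[0] has length 4. The slice board[0][1:3] selects indices [1, 2] (1->2, 2->3), giving [2, 3].

[2, 3]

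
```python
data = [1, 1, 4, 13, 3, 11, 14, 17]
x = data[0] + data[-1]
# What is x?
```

data has length 8. data[0] = 1.
data has length 8. Negative index -1 maps to positive index 8 + (-1) = 7. data[7] = 17.
Sum: 1 + 17 = 18.

18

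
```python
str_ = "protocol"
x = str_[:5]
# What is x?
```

str_ has length 8. The slice str_[:5] selects indices [0, 1, 2, 3, 4] (0->'p', 1->'r', 2->'o', 3->'t', 4->'o'), giving 'proto'.

'proto'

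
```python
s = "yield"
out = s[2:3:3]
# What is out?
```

s has length 5. The slice s[2:3:3] selects indices [2] (2->'e'), giving 'e'.

'e'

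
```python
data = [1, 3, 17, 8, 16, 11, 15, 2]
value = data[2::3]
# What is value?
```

data has length 8. The slice data[2::3] selects indices [2, 5] (2->17, 5->11), giving [17, 11].

[17, 11]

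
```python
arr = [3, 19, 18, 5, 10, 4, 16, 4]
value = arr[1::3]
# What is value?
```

arr has length 8. The slice arr[1::3] selects indices [1, 4, 7] (1->19, 4->10, 7->4), giving [19, 10, 4].

[19, 10, 4]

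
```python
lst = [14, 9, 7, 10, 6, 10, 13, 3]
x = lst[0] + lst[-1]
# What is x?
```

lst has length 8. lst[0] = 14.
lst has length 8. Negative index -1 maps to positive index 8 + (-1) = 7. lst[7] = 3.
Sum: 14 + 3 = 17.

17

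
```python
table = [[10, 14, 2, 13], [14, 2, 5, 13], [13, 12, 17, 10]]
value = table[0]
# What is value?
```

table has 3 rows. Row 0 is [10, 14, 2, 13].

[10, 14, 2, 13]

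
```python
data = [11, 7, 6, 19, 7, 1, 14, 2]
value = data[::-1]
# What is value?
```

data has length 8. The slice data[::-1] selects indices [7, 6, 5, 4, 3, 2, 1, 0] (7->2, 6->14, 5->1, 4->7, 3->19, 2->6, 1->7, 0->11), giving [2, 14, 1, 7, 19, 6, 7, 11].

[2, 14, 1, 7, 19, 6, 7, 11]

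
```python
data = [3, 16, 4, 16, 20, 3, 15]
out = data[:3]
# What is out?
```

data has length 7. The slice data[:3] selects indices [0, 1, 2] (0->3, 1->16, 2->4), giving [3, 16, 4].

[3, 16, 4]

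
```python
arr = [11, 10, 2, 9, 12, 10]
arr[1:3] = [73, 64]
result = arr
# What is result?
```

arr starts as [11, 10, 2, 9, 12, 10] (length 6). The slice arr[1:3] covers indices [1, 2] with values [10, 2]. Replacing that slice with [73, 64] (same length) produces [11, 73, 64, 9, 12, 10].

[11, 73, 64, 9, 12, 10]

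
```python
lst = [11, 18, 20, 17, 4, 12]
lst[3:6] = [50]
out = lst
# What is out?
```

lst starts as [11, 18, 20, 17, 4, 12] (length 6). The slice lst[3:6] covers indices [3, 4, 5] with values [17, 4, 12]. Replacing that slice with [50] (different length) produces [11, 18, 20, 50].

[11, 18, 20, 50]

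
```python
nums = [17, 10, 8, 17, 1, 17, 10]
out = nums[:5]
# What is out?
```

nums has length 7. The slice nums[:5] selects indices [0, 1, 2, 3, 4] (0->17, 1->10, 2->8, 3->17, 4->1), giving [17, 10, 8, 17, 1].

[17, 10, 8, 17, 1]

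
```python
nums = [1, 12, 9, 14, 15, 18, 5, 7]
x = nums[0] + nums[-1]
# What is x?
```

nums has length 8. nums[0] = 1.
nums has length 8. Negative index -1 maps to positive index 8 + (-1) = 7. nums[7] = 7.
Sum: 1 + 7 = 8.

8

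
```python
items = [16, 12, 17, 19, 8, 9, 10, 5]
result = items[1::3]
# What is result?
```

items has length 8. The slice items[1::3] selects indices [1, 4, 7] (1->12, 4->8, 7->5), giving [12, 8, 5].

[12, 8, 5]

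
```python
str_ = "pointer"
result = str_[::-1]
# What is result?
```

str_ has length 7. The slice str_[::-1] selects indices [6, 5, 4, 3, 2, 1, 0] (6->'r', 5->'e', 4->'t', 3->'n', 2->'i', 1->'o', 0->'p'), giving 'retniop'.

'retniop'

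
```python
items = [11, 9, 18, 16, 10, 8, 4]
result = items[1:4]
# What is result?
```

items has length 7. The slice items[1:4] selects indices [1, 2, 3] (1->9, 2->18, 3->16), giving [9, 18, 16].

[9, 18, 16]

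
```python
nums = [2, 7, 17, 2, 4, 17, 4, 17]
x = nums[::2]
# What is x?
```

nums has length 8. The slice nums[::2] selects indices [0, 2, 4, 6] (0->2, 2->17, 4->4, 6->4), giving [2, 17, 4, 4].

[2, 17, 4, 4]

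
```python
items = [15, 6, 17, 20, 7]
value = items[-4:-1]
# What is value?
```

items has length 5. The slice items[-4:-1] selects indices [1, 2, 3] (1->6, 2->17, 3->20), giving [6, 17, 20].

[6, 17, 20]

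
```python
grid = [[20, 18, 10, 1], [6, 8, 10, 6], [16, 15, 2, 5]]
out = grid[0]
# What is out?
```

grid has 3 rows. Row 0 is [20, 18, 10, 1].

[20, 18, 10, 1]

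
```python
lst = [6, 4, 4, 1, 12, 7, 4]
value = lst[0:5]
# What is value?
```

lst has length 7. The slice lst[0:5] selects indices [0, 1, 2, 3, 4] (0->6, 1->4, 2->4, 3->1, 4->12), giving [6, 4, 4, 1, 12].

[6, 4, 4, 1, 12]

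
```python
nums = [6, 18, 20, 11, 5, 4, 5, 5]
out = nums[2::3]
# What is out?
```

nums has length 8. The slice nums[2::3] selects indices [2, 5] (2->20, 5->4), giving [20, 4].

[20, 4]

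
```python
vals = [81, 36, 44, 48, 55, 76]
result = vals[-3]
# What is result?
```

vals has length 6. Negative index -3 maps to positive index 6 + (-3) = 3. vals[3] = 48.

48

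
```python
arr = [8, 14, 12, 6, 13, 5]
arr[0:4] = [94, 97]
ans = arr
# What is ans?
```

arr starts as [8, 14, 12, 6, 13, 5] (length 6). The slice arr[0:4] covers indices [0, 1, 2, 3] with values [8, 14, 12, 6]. Replacing that slice with [94, 97] (different length) produces [94, 97, 13, 5].

[94, 97, 13, 5]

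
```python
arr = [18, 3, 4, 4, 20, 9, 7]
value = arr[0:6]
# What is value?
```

arr has length 7. The slice arr[0:6] selects indices [0, 1, 2, 3, 4, 5] (0->18, 1->3, 2->4, 3->4, 4->20, 5->9), giving [18, 3, 4, 4, 20, 9].

[18, 3, 4, 4, 20, 9]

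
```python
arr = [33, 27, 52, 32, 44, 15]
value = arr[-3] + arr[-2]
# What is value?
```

arr has length 6. Negative index -3 maps to positive index 6 + (-3) = 3. arr[3] = 32.
arr has length 6. Negative index -2 maps to positive index 6 + (-2) = 4. arr[4] = 44.
Sum: 32 + 44 = 76.

76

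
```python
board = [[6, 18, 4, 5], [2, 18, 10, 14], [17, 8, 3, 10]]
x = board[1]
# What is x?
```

board has 3 rows. Row 1 is [2, 18, 10, 14].

[2, 18, 10, 14]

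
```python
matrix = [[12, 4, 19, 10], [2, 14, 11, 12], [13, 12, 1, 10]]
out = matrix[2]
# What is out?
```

matrix has 3 rows. Row 2 is [13, 12, 1, 10].

[13, 12, 1, 10]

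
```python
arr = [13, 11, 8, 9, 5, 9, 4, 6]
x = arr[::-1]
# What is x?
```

arr has length 8. The slice arr[::-1] selects indices [7, 6, 5, 4, 3, 2, 1, 0] (7->6, 6->4, 5->9, 4->5, 3->9, 2->8, 1->11, 0->13), giving [6, 4, 9, 5, 9, 8, 11, 13].

[6, 4, 9, 5, 9, 8, 11, 13]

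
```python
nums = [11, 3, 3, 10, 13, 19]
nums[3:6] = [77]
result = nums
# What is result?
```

nums starts as [11, 3, 3, 10, 13, 19] (length 6). The slice nums[3:6] covers indices [3, 4, 5] with values [10, 13, 19]. Replacing that slice with [77] (different length) produces [11, 3, 3, 77].

[11, 3, 3, 77]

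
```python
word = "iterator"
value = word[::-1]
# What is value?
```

word has length 8. The slice word[::-1] selects indices [7, 6, 5, 4, 3, 2, 1, 0] (7->'r', 6->'o', 5->'t', 4->'a', 3->'r', 2->'e', 1->'t', 0->'i'), giving 'rotareti'.

'rotareti'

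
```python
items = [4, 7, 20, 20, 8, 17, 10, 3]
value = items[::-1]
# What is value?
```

items has length 8. The slice items[::-1] selects indices [7, 6, 5, 4, 3, 2, 1, 0] (7->3, 6->10, 5->17, 4->8, 3->20, 2->20, 1->7, 0->4), giving [3, 10, 17, 8, 20, 20, 7, 4].

[3, 10, 17, 8, 20, 20, 7, 4]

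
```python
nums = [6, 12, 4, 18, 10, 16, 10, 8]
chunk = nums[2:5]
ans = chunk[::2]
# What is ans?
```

nums has length 8. The slice nums[2:5] selects indices [2, 3, 4] (2->4, 3->18, 4->10), giving [4, 18, 10]. So chunk = [4, 18, 10]. chunk has length 3. The slice chunk[::2] selects indices [0, 2] (0->4, 2->10), giving [4, 10].

[4, 10]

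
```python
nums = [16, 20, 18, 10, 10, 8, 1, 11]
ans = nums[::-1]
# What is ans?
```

nums has length 8. The slice nums[::-1] selects indices [7, 6, 5, 4, 3, 2, 1, 0] (7->11, 6->1, 5->8, 4->10, 3->10, 2->18, 1->20, 0->16), giving [11, 1, 8, 10, 10, 18, 20, 16].

[11, 1, 8, 10, 10, 18, 20, 16]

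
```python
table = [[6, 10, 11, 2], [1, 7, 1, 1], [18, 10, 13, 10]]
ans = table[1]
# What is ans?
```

table has 3 rows. Row 1 is [1, 7, 1, 1].

[1, 7, 1, 1]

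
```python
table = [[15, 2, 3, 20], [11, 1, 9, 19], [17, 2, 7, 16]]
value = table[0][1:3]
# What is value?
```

table[0] = [15, 2, 3, 20]. table[0] has length 4. The slice table[0][1:3] selects indices [1, 2] (1->2, 2->3), giving [2, 3].

[2, 3]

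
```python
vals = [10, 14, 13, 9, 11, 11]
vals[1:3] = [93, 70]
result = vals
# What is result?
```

vals starts as [10, 14, 13, 9, 11, 11] (length 6). The slice vals[1:3] covers indices [1, 2] with values [14, 13]. Replacing that slice with [93, 70] (same length) produces [10, 93, 70, 9, 11, 11].

[10, 93, 70, 9, 11, 11]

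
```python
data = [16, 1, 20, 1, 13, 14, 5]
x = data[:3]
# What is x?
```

data has length 7. The slice data[:3] selects indices [0, 1, 2] (0->16, 1->1, 2->20), giving [16, 1, 20].

[16, 1, 20]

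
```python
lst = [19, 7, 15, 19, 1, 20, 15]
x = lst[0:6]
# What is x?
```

lst has length 7. The slice lst[0:6] selects indices [0, 1, 2, 3, 4, 5] (0->19, 1->7, 2->15, 3->19, 4->1, 5->20), giving [19, 7, 15, 19, 1, 20].

[19, 7, 15, 19, 1, 20]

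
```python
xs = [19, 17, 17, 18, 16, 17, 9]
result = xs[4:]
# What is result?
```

xs has length 7. The slice xs[4:] selects indices [4, 5, 6] (4->16, 5->17, 6->9), giving [16, 17, 9].

[16, 17, 9]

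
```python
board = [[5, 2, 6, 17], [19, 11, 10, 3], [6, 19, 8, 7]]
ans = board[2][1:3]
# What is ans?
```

board[2] = [6, 19, 8, 7]. board[2] has length 4. The slice board[2][1:3] selects indices [1, 2] (1->19, 2->8), giving [19, 8].

[19, 8]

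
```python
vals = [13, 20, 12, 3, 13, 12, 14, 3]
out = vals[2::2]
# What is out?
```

vals has length 8. The slice vals[2::2] selects indices [2, 4, 6] (2->12, 4->13, 6->14), giving [12, 13, 14].

[12, 13, 14]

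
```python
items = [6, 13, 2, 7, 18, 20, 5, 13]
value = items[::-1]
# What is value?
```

items has length 8. The slice items[::-1] selects indices [7, 6, 5, 4, 3, 2, 1, 0] (7->13, 6->5, 5->20, 4->18, 3->7, 2->2, 1->13, 0->6), giving [13, 5, 20, 18, 7, 2, 13, 6].

[13, 5, 20, 18, 7, 2, 13, 6]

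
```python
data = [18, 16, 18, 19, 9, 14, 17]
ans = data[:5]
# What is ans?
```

data has length 7. The slice data[:5] selects indices [0, 1, 2, 3, 4] (0->18, 1->16, 2->18, 3->19, 4->9), giving [18, 16, 18, 19, 9].

[18, 16, 18, 19, 9]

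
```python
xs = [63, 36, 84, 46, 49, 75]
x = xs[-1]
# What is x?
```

xs has length 6. Negative index -1 maps to positive index 6 + (-1) = 5. xs[5] = 75.

75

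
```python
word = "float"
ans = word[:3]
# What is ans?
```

word has length 5. The slice word[:3] selects indices [0, 1, 2] (0->'f', 1->'l', 2->'o'), giving 'flo'.

'flo'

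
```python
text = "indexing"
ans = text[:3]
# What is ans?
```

text has length 8. The slice text[:3] selects indices [0, 1, 2] (0->'i', 1->'n', 2->'d'), giving 'ind'.

'ind'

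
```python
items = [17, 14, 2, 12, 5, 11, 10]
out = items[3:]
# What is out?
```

items has length 7. The slice items[3:] selects indices [3, 4, 5, 6] (3->12, 4->5, 5->11, 6->10), giving [12, 5, 11, 10].

[12, 5, 11, 10]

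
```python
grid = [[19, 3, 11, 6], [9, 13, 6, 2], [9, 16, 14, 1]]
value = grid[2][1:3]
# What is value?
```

grid[2] = [9, 16, 14, 1]. grid[2] has length 4. The slice grid[2][1:3] selects indices [1, 2] (1->16, 2->14), giving [16, 14].

[16, 14]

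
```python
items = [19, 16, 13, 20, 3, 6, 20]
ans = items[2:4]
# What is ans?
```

items has length 7. The slice items[2:4] selects indices [2, 3] (2->13, 3->20), giving [13, 20].

[13, 20]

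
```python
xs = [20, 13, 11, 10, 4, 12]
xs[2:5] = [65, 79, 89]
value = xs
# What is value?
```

xs starts as [20, 13, 11, 10, 4, 12] (length 6). The slice xs[2:5] covers indices [2, 3, 4] with values [11, 10, 4]. Replacing that slice with [65, 79, 89] (same length) produces [20, 13, 65, 79, 89, 12].

[20, 13, 65, 79, 89, 12]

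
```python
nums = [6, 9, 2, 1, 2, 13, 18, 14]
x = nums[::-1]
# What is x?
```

nums has length 8. The slice nums[::-1] selects indices [7, 6, 5, 4, 3, 2, 1, 0] (7->14, 6->18, 5->13, 4->2, 3->1, 2->2, 1->9, 0->6), giving [14, 18, 13, 2, 1, 2, 9, 6].

[14, 18, 13, 2, 1, 2, 9, 6]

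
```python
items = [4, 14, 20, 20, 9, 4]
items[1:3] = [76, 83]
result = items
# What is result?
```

items starts as [4, 14, 20, 20, 9, 4] (length 6). The slice items[1:3] covers indices [1, 2] with values [14, 20]. Replacing that slice with [76, 83] (same length) produces [4, 76, 83, 20, 9, 4].

[4, 76, 83, 20, 9, 4]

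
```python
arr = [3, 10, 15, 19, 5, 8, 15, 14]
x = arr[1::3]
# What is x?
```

arr has length 8. The slice arr[1::3] selects indices [1, 4, 7] (1->10, 4->5, 7->14), giving [10, 5, 14].

[10, 5, 14]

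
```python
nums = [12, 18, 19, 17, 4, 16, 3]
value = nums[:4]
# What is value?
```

nums has length 7. The slice nums[:4] selects indices [0, 1, 2, 3] (0->12, 1->18, 2->19, 3->17), giving [12, 18, 19, 17].

[12, 18, 19, 17]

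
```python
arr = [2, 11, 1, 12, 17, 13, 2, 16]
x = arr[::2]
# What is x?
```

arr has length 8. The slice arr[::2] selects indices [0, 2, 4, 6] (0->2, 2->1, 4->17, 6->2), giving [2, 1, 17, 2].

[2, 1, 17, 2]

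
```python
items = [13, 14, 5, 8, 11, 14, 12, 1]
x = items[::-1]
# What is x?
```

items has length 8. The slice items[::-1] selects indices [7, 6, 5, 4, 3, 2, 1, 0] (7->1, 6->12, 5->14, 4->11, 3->8, 2->5, 1->14, 0->13), giving [1, 12, 14, 11, 8, 5, 14, 13].

[1, 12, 14, 11, 8, 5, 14, 13]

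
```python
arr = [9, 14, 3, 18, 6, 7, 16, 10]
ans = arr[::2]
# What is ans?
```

arr has length 8. The slice arr[::2] selects indices [0, 2, 4, 6] (0->9, 2->3, 4->6, 6->16), giving [9, 3, 6, 16].

[9, 3, 6, 16]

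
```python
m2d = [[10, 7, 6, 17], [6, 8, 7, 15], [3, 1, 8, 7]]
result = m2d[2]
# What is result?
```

m2d has 3 rows. Row 2 is [3, 1, 8, 7].

[3, 1, 8, 7]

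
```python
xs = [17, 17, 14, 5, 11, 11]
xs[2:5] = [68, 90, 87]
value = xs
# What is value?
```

xs starts as [17, 17, 14, 5, 11, 11] (length 6). The slice xs[2:5] covers indices [2, 3, 4] with values [14, 5, 11]. Replacing that slice with [68, 90, 87] (same length) produces [17, 17, 68, 90, 87, 11].

[17, 17, 68, 90, 87, 11]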